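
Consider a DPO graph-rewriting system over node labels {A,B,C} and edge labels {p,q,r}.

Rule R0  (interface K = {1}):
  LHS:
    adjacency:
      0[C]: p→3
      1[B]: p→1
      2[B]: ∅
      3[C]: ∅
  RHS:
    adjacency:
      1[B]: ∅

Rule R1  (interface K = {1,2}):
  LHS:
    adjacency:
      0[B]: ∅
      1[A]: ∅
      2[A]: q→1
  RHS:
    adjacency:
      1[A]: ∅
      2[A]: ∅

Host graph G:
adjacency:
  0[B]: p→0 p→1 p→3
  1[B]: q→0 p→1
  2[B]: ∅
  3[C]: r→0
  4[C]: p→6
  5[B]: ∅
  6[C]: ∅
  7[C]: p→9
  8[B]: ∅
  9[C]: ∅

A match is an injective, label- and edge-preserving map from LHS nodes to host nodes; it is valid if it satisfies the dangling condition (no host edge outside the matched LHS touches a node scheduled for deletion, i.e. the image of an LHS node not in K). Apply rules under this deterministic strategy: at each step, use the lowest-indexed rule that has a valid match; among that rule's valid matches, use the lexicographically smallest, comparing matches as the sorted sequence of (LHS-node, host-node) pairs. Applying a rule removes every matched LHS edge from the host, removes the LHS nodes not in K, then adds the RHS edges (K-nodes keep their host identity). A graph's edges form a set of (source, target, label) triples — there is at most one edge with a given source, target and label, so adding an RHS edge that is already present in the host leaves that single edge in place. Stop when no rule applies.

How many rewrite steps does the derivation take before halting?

Answer: 2

Steps:
[0] host  ⇒  10 nodes, 8 edges  {0-p->0 0-p->1 0-p->3 1-q->0 1-p->1 3-r->0 4-p->6 7-p->9}
[1] R0 @ {0↦4, 1↦0, 2↦2, 3↦6}  ⇒  7 nodes, 6 edges  {0-p->1 0-p->3 1-q->0 1-p->1 3-r->0 7-p->9}
[2] R0 @ {0↦7, 1↦1, 2↦5, 3↦9}  ⇒  4 nodes, 4 edges  {0-p->1 0-p->3 1-q->0 3-r->0}
halt: no rule applies after step 2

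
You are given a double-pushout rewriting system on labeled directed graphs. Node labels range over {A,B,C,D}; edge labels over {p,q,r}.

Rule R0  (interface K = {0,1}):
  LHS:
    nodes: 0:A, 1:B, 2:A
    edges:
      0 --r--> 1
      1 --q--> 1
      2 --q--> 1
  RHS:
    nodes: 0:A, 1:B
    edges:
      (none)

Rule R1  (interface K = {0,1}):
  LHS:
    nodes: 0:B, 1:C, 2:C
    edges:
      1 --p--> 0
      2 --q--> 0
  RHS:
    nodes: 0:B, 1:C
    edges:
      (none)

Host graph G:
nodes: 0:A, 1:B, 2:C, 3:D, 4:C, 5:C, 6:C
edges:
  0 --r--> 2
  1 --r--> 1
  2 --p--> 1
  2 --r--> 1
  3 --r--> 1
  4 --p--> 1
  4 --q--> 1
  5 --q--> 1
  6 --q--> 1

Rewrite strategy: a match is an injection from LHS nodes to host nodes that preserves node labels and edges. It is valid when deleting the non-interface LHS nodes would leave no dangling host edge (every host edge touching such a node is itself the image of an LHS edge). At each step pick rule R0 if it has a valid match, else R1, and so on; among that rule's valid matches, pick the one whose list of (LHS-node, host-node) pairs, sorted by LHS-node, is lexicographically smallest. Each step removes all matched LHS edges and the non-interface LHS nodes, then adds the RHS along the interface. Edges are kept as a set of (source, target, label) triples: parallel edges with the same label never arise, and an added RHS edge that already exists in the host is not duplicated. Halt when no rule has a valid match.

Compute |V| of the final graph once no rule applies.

[0] host  ⇒  7 nodes, 9 edges  {0-r->2 1-r->1 2-p->1 2-r->1 3-r->1 4-p->1 4-q->1 5-q->1 6-q->1}
[1] R1 @ {0↦1, 1↦2, 2↦5}  ⇒  6 nodes, 7 edges  {0-r->2 1-r->1 2-r->1 3-r->1 4-p->1 4-q->1 6-q->1}
[2] R1 @ {0↦1, 1↦4, 2↦6}  ⇒  5 nodes, 5 edges  {0-r->2 1-r->1 2-r->1 3-r->1 4-q->1}
final graph: no rule applies after step 2
NF nodes: {0:A, 1:B, 2:C, 3:D, 4:C}

Answer: 5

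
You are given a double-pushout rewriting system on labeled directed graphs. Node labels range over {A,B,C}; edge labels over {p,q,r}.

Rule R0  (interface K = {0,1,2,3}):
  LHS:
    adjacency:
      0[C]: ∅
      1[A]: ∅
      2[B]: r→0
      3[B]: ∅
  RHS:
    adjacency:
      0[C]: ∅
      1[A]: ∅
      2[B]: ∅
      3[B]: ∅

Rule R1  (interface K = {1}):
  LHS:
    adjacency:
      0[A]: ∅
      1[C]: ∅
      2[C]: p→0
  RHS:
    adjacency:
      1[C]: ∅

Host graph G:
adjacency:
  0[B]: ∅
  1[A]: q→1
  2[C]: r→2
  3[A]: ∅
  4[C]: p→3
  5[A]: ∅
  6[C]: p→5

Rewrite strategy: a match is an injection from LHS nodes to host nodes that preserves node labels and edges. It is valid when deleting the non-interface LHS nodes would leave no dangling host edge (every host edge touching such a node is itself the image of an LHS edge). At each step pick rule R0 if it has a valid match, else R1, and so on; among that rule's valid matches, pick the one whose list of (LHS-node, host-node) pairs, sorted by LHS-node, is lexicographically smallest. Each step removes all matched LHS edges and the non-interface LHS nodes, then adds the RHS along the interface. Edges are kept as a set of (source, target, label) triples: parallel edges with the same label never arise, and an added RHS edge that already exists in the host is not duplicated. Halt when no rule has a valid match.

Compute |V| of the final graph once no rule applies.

Answer: 3

Derivation:
start.  V:7 E:4  edges: 1-q->1 2-r->2 4-p->3 6-p->5
1. fire R1 via {0↦3, 1↦2, 2↦4}  →  V:5 E:3  edges: 1-q->1 2-r->2 6-p->5
2. fire R1 via {0↦5, 1↦2, 2↦6}  →  V:3 E:2  edges: 1-q->1 2-r->2
normal form: no rule applies after step 2
NF nodes: {0:B, 1:A, 2:C}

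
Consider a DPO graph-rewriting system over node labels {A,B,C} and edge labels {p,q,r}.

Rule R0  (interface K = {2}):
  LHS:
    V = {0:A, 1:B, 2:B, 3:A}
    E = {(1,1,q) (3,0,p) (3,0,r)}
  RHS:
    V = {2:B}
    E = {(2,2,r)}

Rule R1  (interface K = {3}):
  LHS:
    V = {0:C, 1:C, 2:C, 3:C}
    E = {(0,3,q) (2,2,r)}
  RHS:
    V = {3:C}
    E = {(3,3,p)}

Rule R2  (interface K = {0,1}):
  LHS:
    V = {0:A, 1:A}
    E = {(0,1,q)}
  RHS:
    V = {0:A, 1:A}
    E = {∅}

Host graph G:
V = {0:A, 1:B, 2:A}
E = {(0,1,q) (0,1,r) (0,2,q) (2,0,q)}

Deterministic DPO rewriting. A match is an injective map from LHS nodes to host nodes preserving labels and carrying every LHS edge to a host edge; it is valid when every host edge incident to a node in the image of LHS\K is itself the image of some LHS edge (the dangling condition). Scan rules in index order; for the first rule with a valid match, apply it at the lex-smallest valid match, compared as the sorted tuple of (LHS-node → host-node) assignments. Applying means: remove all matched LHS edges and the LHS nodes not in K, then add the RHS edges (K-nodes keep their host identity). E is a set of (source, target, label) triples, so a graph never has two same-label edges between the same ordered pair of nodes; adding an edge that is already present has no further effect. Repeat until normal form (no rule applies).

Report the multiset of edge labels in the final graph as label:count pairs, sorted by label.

[0] host  ⇒  3 nodes, 4 edges  {0-q->1 0-r->1 0-q->2 2-q->0}
[1] R2 @ {0↦0, 1↦2}  ⇒  3 nodes, 3 edges  {0-q->1 0-r->1 2-q->0}
[2] R2 @ {0↦2, 1↦0}  ⇒  3 nodes, 2 edges  {0-q->1 0-r->1}
final graph: no rule applies after step 2
NF edges: [(0, 1, 'q'), (0, 1, 'r')]

Answer: q:1 r:1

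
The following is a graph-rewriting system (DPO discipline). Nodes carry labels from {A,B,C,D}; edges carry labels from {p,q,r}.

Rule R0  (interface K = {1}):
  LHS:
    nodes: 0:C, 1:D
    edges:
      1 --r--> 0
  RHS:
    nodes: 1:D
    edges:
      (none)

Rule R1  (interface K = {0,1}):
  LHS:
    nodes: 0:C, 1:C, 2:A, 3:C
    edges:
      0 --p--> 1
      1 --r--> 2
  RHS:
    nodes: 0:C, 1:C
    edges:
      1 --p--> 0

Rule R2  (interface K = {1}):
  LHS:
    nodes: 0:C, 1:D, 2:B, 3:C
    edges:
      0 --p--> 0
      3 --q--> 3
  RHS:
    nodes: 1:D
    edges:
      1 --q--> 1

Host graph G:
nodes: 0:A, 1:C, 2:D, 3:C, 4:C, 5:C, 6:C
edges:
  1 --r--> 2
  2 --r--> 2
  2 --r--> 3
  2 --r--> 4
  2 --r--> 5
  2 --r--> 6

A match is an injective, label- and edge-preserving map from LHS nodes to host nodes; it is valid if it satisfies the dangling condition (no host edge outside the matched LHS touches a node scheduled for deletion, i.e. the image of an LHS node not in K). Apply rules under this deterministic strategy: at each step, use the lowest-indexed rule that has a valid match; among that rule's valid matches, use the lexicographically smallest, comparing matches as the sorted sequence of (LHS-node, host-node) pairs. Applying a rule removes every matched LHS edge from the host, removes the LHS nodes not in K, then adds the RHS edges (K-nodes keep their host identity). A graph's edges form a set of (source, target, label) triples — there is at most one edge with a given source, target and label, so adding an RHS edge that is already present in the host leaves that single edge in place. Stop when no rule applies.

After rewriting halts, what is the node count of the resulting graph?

start.  V:7 E:6  edges: 1-r->2 2-r->2 2-r->3 2-r->4 2-r->5 2-r->6
1. fire R0 via {0↦3, 1↦2}  →  V:6 E:5  edges: 1-r->2 2-r->2 2-r->4 2-r->5 2-r->6
2. fire R0 via {0↦4, 1↦2}  →  V:5 E:4  edges: 1-r->2 2-r->2 2-r->5 2-r->6
3. fire R0 via {0↦5, 1↦2}  →  V:4 E:3  edges: 1-r->2 2-r->2 2-r->6
4. fire R0 via {0↦6, 1↦2}  →  V:3 E:2  edges: 1-r->2 2-r->2
halt: no rule applies after step 4
NF nodes: {0:A, 1:C, 2:D}

Answer: 3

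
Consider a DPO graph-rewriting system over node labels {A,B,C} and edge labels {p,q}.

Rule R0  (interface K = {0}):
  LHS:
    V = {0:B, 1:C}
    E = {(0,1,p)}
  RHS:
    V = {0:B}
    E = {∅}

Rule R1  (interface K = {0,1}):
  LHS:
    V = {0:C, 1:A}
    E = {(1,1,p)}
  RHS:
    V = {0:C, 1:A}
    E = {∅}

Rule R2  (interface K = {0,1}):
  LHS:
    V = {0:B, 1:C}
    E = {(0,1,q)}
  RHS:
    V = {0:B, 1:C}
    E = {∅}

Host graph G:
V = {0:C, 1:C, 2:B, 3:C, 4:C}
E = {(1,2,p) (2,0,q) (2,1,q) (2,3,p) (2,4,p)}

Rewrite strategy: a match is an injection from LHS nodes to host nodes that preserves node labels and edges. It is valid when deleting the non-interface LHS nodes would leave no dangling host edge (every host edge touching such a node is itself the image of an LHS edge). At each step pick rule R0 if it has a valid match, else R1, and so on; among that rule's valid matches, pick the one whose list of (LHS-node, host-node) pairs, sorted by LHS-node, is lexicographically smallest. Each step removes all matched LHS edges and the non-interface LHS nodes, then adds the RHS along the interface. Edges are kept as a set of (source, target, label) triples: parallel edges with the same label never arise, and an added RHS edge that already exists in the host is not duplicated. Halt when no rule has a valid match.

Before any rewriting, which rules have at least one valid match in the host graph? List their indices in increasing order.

R0: 2 valid matches — {0↦2, 1↦3}, {0↦2, 1↦4}
R1: no valid match — LHS pattern not found
R2: 2 valid matches — {0↦2, 1↦0}, {0↦2, 1↦1}

Answer: [R0,R2]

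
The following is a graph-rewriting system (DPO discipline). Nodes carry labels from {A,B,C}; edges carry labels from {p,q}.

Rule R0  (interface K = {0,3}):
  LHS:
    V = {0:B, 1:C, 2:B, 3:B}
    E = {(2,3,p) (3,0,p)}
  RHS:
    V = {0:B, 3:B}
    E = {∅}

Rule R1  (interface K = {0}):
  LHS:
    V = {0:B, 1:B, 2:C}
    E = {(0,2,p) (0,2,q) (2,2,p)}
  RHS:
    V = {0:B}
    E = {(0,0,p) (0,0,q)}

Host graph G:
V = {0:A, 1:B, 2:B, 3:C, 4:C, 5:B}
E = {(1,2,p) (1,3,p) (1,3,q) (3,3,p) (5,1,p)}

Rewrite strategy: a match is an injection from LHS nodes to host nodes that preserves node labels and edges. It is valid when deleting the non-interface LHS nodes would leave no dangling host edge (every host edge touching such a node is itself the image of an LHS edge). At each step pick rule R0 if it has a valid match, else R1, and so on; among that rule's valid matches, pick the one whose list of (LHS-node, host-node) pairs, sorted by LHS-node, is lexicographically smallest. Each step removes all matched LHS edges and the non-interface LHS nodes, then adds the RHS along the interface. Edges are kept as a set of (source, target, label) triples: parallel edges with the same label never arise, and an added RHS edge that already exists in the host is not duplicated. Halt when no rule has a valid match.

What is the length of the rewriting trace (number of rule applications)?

[0] host  ⇒  6 nodes, 5 edges  {1-p->2 1-p->3 1-q->3 3-p->3 5-p->1}
[1] R0 @ {0↦2, 1↦4, 2↦5, 3↦1}  ⇒  4 nodes, 3 edges  {1-p->3 1-q->3 3-p->3}
[2] R1 @ {0↦1, 1↦2, 2↦3}  ⇒  2 nodes, 2 edges  {1-p->1 1-q->1}
normal form: no rule applies after step 2

Answer: 2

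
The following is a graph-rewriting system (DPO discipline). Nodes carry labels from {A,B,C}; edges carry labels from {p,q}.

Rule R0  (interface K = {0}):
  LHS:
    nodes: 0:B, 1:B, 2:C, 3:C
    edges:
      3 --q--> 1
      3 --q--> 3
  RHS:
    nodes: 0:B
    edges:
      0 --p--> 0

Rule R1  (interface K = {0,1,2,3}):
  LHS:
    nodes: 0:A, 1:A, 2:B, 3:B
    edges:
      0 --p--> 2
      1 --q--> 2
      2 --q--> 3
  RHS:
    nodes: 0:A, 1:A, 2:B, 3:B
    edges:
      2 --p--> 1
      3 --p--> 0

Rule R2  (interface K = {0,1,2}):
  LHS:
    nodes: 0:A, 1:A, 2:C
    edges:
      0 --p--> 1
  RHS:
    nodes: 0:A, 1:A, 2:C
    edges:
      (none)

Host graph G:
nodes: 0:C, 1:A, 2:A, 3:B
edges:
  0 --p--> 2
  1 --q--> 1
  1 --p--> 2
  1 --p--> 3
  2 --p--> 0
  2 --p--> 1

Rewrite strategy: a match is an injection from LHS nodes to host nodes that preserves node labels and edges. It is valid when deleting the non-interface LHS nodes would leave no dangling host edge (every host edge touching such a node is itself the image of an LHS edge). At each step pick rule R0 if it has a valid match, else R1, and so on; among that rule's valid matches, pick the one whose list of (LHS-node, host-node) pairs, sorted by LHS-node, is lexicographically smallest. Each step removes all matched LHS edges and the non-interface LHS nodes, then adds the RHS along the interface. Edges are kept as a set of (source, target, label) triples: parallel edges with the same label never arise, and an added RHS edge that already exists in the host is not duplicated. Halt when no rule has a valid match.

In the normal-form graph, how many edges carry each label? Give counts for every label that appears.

initial: |V|=4 |E|=6  E = 0-p->2 1-q->1 1-p->2 1-p->3 2-p->0 2-p->1
step 1: apply R2 at {0↦1, 1↦2, 2↦0}  → |V|=4 |E|=5  E = 0-p->2 1-q->1 1-p->3 2-p->0 2-p->1
step 2: apply R2 at {0↦2, 1↦1, 2↦0}  → |V|=4 |E|=4  E = 0-p->2 1-q->1 1-p->3 2-p->0
final graph: no rule applies after step 2
NF edges: [(0, 2, 'p'), (1, 1, 'q'), (1, 3, 'p'), (2, 0, 'p')]

Answer: p:3 q:1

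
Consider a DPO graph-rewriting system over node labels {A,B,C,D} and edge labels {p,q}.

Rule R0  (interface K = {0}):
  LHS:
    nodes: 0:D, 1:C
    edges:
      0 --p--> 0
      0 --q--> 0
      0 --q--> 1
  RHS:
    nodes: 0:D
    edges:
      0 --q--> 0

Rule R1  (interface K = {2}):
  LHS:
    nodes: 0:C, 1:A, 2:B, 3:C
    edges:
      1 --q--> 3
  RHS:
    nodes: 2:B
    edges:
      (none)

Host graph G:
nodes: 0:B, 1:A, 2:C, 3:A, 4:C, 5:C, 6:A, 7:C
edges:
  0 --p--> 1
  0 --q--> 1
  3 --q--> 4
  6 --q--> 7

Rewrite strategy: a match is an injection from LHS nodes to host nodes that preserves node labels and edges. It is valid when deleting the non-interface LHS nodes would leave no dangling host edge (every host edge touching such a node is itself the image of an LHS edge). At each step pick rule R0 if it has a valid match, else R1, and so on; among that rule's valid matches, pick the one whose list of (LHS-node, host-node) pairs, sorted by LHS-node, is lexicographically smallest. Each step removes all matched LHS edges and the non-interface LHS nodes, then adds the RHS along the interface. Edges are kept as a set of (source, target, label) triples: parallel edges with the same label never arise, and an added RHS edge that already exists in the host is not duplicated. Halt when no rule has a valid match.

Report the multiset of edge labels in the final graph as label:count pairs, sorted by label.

Answer: p:1 q:1

Derivation:
start.  V:8 E:4  edges: 0-p->1 0-q->1 3-q->4 6-q->7
1. fire R1 via {0↦2, 1↦3, 2↦0, 3↦4}  →  V:5 E:3  edges: 0-p->1 0-q->1 6-q->7
2. fire R1 via {0↦5, 1↦6, 2↦0, 3↦7}  →  V:2 E:2  edges: 0-p->1 0-q->1
halt: no rule applies after step 2
NF edges: [(0, 1, 'p'), (0, 1, 'q')]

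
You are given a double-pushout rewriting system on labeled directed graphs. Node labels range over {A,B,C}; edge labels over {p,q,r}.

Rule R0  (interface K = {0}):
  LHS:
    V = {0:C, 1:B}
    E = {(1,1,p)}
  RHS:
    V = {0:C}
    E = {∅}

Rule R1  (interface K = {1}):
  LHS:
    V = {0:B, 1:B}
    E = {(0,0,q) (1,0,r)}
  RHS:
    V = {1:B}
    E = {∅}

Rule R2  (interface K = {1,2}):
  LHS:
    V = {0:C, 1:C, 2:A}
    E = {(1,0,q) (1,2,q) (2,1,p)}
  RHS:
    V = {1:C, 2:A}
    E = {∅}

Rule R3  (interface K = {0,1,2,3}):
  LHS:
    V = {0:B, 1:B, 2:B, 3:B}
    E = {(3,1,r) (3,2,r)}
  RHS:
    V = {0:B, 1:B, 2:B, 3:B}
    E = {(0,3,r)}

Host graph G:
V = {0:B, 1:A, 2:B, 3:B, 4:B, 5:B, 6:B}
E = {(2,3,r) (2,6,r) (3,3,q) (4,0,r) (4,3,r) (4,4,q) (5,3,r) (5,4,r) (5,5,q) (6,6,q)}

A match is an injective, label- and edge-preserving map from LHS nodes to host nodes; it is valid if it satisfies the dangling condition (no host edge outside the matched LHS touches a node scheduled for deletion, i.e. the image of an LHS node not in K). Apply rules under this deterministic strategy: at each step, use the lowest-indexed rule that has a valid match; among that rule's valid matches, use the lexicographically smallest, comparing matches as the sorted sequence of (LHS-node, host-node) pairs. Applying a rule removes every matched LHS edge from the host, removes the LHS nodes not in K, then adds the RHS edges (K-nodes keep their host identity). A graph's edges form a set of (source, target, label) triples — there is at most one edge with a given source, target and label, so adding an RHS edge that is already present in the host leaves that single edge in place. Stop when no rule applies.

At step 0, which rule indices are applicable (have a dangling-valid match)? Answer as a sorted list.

R0: no valid match — LHS pattern not found
R1: 1 valid match — {0↦6, 1↦2}
R2: no valid match — LHS pattern not found
R3: 18 valid matches — {0↦0, 1↦3, 2↦4, 3↦5}, {0↦0, 1↦3, 2↦6, 3↦2}, {0↦0, 1↦4, 2↦3, 3↦5} (+15 more)

Answer: [R1,R3]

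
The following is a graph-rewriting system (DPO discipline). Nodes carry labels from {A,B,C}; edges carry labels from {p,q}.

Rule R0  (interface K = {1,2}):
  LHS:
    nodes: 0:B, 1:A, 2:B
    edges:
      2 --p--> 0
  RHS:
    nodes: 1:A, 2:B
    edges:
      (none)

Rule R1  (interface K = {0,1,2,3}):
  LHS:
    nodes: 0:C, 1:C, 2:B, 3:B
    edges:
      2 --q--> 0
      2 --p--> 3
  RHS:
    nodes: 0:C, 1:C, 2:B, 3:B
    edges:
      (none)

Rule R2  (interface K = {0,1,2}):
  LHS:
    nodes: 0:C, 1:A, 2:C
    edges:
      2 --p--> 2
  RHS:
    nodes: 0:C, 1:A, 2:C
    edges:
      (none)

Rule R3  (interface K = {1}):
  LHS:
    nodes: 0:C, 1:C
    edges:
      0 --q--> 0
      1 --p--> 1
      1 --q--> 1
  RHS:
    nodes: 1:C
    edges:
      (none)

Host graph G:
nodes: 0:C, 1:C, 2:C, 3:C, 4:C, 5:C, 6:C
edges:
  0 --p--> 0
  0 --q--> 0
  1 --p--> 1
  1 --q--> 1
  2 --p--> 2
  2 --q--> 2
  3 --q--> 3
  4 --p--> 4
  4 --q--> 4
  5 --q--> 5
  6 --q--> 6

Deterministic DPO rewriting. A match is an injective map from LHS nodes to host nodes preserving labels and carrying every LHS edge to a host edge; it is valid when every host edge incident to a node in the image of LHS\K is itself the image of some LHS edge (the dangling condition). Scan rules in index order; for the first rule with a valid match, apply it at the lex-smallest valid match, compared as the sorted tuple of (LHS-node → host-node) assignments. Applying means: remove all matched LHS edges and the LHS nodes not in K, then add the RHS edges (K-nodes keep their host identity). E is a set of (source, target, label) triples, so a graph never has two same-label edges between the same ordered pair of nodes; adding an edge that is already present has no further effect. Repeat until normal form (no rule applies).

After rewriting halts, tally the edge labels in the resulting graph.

Answer: p:1 q:1

Steps:
start.  V:7 E:11  edges: 0-p->0 0-q->0 1-p->1 1-q->1 2-p->2 2-q->2 3-q->3 4-p->4 4-q->4 5-q->5 6-q->6
1. fire R3 via {0↦3, 1↦0}  →  V:6 E:8  edges: 1-p->1 1-q->1 2-p->2 2-q->2 4-p->4 4-q->4 5-q->5 6-q->6
2. fire R3 via {0↦5, 1↦1}  →  V:5 E:5  edges: 2-p->2 2-q->2 4-p->4 4-q->4 6-q->6
3. fire R3 via {0↦6, 1↦2}  →  V:4 E:2  edges: 4-p->4 4-q->4
halt: no rule applies after step 3
NF edges: [(4, 4, 'p'), (4, 4, 'q')]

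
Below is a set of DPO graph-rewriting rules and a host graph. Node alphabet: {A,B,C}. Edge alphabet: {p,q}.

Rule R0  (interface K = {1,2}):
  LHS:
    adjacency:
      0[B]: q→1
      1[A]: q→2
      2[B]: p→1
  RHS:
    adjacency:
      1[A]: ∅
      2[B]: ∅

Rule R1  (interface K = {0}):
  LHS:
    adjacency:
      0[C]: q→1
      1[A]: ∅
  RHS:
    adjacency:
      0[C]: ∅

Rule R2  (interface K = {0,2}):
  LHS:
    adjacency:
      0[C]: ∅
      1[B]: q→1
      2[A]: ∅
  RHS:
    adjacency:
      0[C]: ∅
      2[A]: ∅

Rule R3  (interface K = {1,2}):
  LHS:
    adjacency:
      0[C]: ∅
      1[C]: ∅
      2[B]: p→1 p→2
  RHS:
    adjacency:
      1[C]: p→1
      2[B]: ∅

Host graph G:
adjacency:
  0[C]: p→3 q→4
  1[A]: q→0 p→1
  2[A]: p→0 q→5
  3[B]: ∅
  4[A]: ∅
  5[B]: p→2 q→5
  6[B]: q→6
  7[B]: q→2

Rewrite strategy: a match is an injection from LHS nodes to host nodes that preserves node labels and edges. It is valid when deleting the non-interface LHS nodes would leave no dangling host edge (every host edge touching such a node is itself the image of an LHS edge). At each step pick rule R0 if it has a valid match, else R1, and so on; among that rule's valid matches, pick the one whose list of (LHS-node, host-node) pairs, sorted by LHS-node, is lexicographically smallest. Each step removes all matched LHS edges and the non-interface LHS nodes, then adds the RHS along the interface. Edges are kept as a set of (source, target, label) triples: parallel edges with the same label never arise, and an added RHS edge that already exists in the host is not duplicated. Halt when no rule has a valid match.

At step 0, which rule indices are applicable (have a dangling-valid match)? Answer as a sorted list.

Answer: [R0,R1,R2]

Derivation:
R0: 1 valid match — {0↦7, 1↦2, 2↦5}
R1: 1 valid match — {0↦0, 1↦4}
R2: 3 valid matches — {0↦0, 1↦6, 2↦1}, {0↦0, 1↦6, 2↦2}, {0↦0, 1↦6, 2↦4}
R3: no valid match — LHS pattern not found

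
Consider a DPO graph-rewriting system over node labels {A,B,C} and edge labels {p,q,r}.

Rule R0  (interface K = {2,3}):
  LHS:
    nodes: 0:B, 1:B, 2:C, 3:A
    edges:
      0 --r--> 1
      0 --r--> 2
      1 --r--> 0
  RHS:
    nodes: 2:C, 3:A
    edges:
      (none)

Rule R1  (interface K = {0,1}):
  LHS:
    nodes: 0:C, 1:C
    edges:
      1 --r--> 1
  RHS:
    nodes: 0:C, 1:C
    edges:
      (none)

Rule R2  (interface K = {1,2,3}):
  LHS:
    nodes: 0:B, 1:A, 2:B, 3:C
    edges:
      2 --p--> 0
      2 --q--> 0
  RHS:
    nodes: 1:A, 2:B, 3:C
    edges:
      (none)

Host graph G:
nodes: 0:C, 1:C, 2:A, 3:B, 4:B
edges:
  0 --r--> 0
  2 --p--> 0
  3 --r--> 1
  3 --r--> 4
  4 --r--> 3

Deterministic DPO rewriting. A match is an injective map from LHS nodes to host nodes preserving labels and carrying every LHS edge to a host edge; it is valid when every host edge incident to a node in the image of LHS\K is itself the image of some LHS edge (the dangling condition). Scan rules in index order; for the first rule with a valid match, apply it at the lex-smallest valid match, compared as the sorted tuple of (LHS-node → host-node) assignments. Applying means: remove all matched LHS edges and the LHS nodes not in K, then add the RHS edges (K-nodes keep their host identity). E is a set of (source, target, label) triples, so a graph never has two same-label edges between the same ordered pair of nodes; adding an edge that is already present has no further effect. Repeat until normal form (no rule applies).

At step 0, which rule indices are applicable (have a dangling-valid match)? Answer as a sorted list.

Answer: [R0,R1]

Steps:
R0: 1 valid match — {0↦3, 1↦4, 2↦1, 3↦2}
R1: 1 valid match — {0↦1, 1↦0}
R2: no valid match — LHS pattern not found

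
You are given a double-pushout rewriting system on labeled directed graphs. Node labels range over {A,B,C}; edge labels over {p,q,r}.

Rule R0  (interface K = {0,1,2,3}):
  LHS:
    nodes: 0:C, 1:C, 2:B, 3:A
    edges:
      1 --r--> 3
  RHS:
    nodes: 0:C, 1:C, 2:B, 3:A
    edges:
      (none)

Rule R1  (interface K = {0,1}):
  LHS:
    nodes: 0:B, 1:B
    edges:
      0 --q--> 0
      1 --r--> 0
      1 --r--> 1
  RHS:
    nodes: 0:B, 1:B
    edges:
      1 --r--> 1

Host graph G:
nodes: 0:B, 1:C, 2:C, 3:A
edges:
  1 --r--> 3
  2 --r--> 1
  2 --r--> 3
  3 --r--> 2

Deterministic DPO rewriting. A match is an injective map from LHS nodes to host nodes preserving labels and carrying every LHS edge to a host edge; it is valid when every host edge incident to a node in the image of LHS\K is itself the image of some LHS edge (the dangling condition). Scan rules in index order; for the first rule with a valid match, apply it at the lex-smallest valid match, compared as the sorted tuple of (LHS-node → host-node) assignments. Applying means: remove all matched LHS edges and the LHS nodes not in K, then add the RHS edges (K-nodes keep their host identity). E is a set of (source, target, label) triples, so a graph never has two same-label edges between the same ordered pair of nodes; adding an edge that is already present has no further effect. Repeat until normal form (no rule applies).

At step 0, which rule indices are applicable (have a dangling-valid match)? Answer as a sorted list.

R0: 2 valid matches — {0↦1, 1↦2, 2↦0, 3↦3}, {0↦2, 1↦1, 2↦0, 3↦3}
R1: no valid match — LHS pattern not found

Answer: [R0]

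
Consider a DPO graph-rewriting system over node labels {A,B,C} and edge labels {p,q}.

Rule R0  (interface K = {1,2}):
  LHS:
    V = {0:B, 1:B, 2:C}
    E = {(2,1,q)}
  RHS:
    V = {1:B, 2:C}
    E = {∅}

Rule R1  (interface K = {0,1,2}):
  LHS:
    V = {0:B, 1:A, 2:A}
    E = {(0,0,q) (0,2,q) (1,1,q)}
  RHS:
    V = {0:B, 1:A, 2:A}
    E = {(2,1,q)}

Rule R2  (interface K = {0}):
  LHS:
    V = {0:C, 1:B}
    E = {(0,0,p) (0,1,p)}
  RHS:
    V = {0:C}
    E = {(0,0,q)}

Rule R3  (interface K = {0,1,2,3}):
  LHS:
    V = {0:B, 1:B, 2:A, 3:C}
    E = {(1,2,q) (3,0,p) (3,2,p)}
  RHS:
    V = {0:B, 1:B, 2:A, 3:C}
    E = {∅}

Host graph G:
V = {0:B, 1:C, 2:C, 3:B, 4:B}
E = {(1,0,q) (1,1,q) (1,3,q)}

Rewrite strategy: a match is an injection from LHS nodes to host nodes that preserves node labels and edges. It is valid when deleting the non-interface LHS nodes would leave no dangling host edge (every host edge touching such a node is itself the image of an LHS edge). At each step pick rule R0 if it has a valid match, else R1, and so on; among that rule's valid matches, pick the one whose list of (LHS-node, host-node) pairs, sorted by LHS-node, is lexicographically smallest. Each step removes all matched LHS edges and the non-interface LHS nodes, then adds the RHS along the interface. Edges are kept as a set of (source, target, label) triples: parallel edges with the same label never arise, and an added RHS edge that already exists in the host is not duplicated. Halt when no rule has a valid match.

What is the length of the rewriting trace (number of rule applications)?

Answer: 2

Derivation:
[0] host  ⇒  5 nodes, 3 edges  {1-q->0 1-q->1 1-q->3}
[1] R0 @ {0↦4, 1↦0, 2↦1}  ⇒  4 nodes, 2 edges  {1-q->1 1-q->3}
[2] R0 @ {0↦0, 1↦3, 2↦1}  ⇒  3 nodes, 1 edges  {1-q->1}
final graph: no rule applies after step 2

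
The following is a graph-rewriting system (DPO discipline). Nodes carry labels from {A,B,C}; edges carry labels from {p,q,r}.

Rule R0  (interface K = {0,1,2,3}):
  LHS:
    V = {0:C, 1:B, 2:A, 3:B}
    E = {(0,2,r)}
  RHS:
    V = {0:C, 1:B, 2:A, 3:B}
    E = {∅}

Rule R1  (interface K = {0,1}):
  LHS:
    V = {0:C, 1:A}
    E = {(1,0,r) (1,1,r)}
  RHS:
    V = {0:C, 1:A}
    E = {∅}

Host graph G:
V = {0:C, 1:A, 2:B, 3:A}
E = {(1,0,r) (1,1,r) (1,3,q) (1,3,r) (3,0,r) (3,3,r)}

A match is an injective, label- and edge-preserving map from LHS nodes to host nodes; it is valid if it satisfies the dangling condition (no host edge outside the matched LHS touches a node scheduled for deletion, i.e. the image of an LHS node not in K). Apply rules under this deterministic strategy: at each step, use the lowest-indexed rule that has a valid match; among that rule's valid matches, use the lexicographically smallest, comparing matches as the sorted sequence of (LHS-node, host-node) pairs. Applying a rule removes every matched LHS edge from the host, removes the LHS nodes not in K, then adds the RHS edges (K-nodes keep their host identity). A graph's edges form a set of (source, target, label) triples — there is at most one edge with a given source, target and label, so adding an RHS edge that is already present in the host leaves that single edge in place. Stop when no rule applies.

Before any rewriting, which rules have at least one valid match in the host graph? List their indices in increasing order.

Answer: [R1]

Derivation:
R0: no valid match — LHS pattern not found
R1: 2 valid matches — {0↦0, 1↦1}, {0↦0, 1↦3}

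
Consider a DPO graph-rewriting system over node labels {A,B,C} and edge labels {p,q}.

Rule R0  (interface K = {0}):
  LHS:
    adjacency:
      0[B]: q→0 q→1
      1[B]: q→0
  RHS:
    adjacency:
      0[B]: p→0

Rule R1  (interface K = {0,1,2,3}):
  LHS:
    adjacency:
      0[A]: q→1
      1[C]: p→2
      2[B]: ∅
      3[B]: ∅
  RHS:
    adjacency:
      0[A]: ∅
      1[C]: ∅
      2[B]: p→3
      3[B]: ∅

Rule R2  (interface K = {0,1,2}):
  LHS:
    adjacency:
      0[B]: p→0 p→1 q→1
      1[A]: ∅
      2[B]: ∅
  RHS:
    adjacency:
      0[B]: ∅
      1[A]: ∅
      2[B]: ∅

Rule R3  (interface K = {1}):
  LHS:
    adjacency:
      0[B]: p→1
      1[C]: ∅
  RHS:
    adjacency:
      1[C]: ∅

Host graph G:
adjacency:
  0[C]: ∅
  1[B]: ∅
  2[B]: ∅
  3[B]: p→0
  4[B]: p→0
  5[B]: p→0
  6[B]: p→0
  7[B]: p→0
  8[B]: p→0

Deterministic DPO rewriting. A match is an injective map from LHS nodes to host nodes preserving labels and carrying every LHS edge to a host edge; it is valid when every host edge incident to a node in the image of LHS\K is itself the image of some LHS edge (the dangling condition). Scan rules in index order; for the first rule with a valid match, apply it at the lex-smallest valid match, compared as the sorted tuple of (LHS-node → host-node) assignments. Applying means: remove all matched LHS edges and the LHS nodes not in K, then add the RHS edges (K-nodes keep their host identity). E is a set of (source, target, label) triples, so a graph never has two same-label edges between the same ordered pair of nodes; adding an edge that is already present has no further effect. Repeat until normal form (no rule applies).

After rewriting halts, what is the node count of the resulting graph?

initial: |V|=9 |E|=6  E = 3-p->0 4-p->0 5-p->0 6-p->0 7-p->0 8-p->0
step 1: apply R3 at {0↦3, 1↦0}  → |V|=8 |E|=5  E = 4-p->0 5-p->0 6-p->0 7-p->0 8-p->0
step 2: apply R3 at {0↦4, 1↦0}  → |V|=7 |E|=4  E = 5-p->0 6-p->0 7-p->0 8-p->0
step 3: apply R3 at {0↦5, 1↦0}  → |V|=6 |E|=3  E = 6-p->0 7-p->0 8-p->0
step 4: apply R3 at {0↦6, 1↦0}  → |V|=5 |E|=2  E = 7-p->0 8-p->0
step 5: apply R3 at {0↦7, 1↦0}  → |V|=4 |E|=1  E = 8-p->0
step 6: apply R3 at {0↦8, 1↦0}  → |V|=3 |E|=0  E = ∅
normal form: no rule applies after step 6
NF nodes: {0:C, 1:B, 2:B}

Answer: 3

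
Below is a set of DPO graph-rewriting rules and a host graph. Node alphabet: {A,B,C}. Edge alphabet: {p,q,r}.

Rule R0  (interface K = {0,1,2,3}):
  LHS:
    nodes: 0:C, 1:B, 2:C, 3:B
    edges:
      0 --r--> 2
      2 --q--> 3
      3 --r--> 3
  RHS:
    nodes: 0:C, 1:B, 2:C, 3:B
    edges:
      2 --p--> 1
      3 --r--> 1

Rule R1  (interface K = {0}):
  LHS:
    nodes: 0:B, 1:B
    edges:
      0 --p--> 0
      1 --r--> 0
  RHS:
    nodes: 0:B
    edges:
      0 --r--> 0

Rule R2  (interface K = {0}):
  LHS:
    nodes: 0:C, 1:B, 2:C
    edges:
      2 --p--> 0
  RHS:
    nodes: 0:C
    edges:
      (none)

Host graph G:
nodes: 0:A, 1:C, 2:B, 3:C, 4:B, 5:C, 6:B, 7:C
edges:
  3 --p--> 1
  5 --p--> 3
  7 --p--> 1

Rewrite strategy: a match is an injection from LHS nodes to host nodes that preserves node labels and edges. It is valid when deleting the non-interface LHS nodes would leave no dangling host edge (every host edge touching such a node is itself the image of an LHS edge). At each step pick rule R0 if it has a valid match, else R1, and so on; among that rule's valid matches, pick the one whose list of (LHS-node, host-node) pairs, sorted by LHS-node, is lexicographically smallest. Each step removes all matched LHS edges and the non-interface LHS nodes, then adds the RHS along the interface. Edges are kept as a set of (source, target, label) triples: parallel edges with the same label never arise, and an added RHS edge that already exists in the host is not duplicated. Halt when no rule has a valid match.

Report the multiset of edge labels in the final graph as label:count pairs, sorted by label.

Answer: (no edges)

Derivation:
start.  V:8 E:3  edges: 3-p->1 5-p->3 7-p->1
1. fire R2 via {0↦1, 1↦2, 2↦7}  →  V:6 E:2  edges: 3-p->1 5-p->3
2. fire R2 via {0↦3, 1↦4, 2↦5}  →  V:4 E:1  edges: 3-p->1
3. fire R2 via {0↦1, 1↦6, 2↦3}  →  V:2 E:0  edges: ∅
normal form: no rule applies after step 3
NF edges: []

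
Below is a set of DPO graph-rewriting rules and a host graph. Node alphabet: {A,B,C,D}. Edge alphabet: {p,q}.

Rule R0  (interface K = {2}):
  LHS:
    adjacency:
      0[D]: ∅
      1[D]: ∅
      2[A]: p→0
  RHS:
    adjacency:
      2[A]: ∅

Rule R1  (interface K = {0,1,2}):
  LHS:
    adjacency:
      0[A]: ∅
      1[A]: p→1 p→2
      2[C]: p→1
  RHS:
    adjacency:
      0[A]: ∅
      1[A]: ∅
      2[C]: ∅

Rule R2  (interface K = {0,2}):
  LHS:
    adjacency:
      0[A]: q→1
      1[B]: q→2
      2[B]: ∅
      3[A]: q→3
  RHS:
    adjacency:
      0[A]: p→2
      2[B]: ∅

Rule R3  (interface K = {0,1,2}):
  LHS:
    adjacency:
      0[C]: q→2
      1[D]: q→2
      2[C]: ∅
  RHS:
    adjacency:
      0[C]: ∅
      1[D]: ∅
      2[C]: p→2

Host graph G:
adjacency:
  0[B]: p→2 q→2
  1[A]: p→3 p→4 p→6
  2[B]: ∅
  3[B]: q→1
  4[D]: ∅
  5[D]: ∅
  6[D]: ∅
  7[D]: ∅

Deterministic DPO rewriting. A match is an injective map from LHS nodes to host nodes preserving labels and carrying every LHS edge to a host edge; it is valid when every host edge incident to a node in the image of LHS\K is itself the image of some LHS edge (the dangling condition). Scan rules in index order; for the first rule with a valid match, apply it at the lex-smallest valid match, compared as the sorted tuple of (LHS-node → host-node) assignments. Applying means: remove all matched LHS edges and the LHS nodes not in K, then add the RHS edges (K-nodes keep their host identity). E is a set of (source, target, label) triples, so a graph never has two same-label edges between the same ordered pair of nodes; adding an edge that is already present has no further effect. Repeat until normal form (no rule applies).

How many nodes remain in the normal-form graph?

Answer: 4

Derivation:
[0] host  ⇒  8 nodes, 6 edges  {0-p->2 0-q->2 1-p->3 1-p->4 1-p->6 3-q->1}
[1] R0 @ {0↦4, 1↦5, 2↦1}  ⇒  6 nodes, 5 edges  {0-p->2 0-q->2 1-p->3 1-p->6 3-q->1}
[2] R0 @ {0↦6, 1↦7, 2↦1}  ⇒  4 nodes, 4 edges  {0-p->2 0-q->2 1-p->3 3-q->1}
halt: no rule applies after step 2
NF nodes: {0:B, 1:A, 2:B, 3:B}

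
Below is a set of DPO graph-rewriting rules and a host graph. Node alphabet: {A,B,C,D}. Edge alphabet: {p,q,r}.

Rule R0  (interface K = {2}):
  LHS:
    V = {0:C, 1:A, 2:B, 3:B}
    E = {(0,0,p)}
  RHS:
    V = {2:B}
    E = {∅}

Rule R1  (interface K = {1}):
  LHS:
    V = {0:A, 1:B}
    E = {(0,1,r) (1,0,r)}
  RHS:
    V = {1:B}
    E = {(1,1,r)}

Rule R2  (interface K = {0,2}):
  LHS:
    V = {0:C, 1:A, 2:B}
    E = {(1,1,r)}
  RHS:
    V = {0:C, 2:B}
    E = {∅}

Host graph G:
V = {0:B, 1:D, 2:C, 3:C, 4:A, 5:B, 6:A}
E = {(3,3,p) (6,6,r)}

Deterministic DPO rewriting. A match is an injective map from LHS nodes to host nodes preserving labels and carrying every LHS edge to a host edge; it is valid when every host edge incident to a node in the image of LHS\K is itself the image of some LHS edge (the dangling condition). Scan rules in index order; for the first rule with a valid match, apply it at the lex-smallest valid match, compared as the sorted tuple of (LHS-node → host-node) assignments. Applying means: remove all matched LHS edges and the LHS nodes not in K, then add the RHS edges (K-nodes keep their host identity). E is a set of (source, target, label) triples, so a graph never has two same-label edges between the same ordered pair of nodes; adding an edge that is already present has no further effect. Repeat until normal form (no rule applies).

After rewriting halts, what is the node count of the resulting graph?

start.  V:7 E:2  edges: 3-p->3 6-r->6
1. fire R0 via {0↦3, 1↦4, 2↦0, 3↦5}  →  V:4 E:1  edges: 6-r->6
2. fire R2 via {0↦2, 1↦6, 2↦0}  →  V:3 E:0  edges: ∅
normal form: no rule applies after step 2
NF nodes: {0:B, 1:D, 2:C}

Answer: 3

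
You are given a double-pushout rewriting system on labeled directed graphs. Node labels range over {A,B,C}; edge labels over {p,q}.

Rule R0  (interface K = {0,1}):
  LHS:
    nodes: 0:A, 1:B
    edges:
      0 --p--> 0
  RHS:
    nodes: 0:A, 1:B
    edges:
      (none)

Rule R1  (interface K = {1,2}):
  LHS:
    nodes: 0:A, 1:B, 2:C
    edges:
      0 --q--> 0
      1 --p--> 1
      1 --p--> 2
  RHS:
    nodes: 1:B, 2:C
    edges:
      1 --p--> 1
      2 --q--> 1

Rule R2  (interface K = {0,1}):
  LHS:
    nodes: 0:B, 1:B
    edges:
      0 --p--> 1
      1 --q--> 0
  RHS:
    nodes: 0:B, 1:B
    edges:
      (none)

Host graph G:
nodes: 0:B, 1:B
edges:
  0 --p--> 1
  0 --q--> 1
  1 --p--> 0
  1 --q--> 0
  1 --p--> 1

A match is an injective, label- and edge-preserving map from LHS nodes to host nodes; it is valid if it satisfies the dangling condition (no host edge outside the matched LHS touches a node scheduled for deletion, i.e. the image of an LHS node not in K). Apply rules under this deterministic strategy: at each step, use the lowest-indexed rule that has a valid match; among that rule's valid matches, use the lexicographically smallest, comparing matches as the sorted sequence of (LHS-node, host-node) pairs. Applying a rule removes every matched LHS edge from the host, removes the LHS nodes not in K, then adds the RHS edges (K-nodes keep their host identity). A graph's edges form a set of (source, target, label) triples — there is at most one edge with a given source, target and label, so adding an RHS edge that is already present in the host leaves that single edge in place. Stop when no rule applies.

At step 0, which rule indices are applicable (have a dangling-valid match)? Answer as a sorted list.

Answer: [R2]

Derivation:
R0: no valid match — LHS pattern not found
R1: no valid match — LHS pattern not found
R2: 2 valid matches — {0↦0, 1↦1}, {0↦1, 1↦0}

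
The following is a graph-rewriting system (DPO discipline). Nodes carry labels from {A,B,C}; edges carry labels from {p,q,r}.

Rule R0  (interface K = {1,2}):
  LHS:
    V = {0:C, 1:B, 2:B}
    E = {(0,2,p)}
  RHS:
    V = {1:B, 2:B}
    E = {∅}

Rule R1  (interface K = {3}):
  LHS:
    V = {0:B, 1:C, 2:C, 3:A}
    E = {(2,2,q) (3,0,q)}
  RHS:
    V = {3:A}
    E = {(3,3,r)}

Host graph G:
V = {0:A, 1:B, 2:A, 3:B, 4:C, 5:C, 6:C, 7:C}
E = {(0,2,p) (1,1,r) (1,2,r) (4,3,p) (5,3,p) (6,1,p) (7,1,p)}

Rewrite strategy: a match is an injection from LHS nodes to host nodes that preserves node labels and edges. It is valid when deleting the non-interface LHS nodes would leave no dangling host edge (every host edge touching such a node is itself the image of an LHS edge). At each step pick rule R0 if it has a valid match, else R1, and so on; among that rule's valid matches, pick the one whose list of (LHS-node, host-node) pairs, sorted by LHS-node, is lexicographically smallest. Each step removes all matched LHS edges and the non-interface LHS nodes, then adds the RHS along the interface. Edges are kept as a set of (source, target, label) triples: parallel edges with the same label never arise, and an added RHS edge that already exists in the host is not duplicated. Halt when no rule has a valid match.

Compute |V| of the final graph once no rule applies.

initial: |V|=8 |E|=7  E = 0-p->2 1-r->1 1-r->2 4-p->3 5-p->3 6-p->1 7-p->1
step 1: apply R0 at {0↦4, 1↦1, 2↦3}  → |V|=7 |E|=6  E = 0-p->2 1-r->1 1-r->2 5-p->3 6-p->1 7-p->1
step 2: apply R0 at {0↦5, 1↦1, 2↦3}  → |V|=6 |E|=5  E = 0-p->2 1-r->1 1-r->2 6-p->1 7-p->1
step 3: apply R0 at {0↦6, 1↦3, 2↦1}  → |V|=5 |E|=4  E = 0-p->2 1-r->1 1-r->2 7-p->1
step 4: apply R0 at {0↦7, 1↦3, 2↦1}  → |V|=4 |E|=3  E = 0-p->2 1-r->1 1-r->2
final graph: no rule applies after step 4
NF nodes: {0:A, 1:B, 2:A, 3:B}

Answer: 4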